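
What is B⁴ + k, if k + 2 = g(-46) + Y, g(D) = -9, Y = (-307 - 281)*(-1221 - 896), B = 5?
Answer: 1245410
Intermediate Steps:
Y = 1244796 (Y = -588*(-2117) = 1244796)
k = 1244785 (k = -2 + (-9 + 1244796) = -2 + 1244787 = 1244785)
B⁴ + k = 5⁴ + 1244785 = 625 + 1244785 = 1245410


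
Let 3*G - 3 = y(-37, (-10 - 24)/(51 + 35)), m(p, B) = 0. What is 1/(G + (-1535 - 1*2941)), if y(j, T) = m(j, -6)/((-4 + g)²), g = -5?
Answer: -1/4475 ≈ -0.00022346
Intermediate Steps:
y(j, T) = 0 (y(j, T) = 0/((-4 - 5)²) = 0/((-9)²) = 0/81 = 0*(1/81) = 0)
G = 1 (G = 1 + (⅓)*0 = 1 + 0 = 1)
1/(G + (-1535 - 1*2941)) = 1/(1 + (-1535 - 1*2941)) = 1/(1 + (-1535 - 2941)) = 1/(1 - 4476) = 1/(-4475) = -1/4475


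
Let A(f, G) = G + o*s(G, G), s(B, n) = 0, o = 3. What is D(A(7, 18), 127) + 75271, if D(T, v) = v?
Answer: 75398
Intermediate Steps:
A(f, G) = G (A(f, G) = G + 3*0 = G + 0 = G)
D(A(7, 18), 127) + 75271 = 127 + 75271 = 75398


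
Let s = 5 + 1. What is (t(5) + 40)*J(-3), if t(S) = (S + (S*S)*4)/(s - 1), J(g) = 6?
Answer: 366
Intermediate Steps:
s = 6
t(S) = S/5 + 4*S²/5 (t(S) = (S + (S*S)*4)/(6 - 1) = (S + S²*4)/5 = (S + 4*S²)*(⅕) = S/5 + 4*S²/5)
(t(5) + 40)*J(-3) = ((⅕)*5*(1 + 4*5) + 40)*6 = ((⅕)*5*(1 + 20) + 40)*6 = ((⅕)*5*21 + 40)*6 = (21 + 40)*6 = 61*6 = 366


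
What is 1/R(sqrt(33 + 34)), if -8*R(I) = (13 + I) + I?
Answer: 104/99 - 16*sqrt(67)/99 ≈ -0.27238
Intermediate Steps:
R(I) = -13/8 - I/4 (R(I) = -((13 + I) + I)/8 = -(13 + 2*I)/8 = -13/8 - I/4)
1/R(sqrt(33 + 34)) = 1/(-13/8 - sqrt(33 + 34)/4) = 1/(-13/8 - sqrt(67)/4)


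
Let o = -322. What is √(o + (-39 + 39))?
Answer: I*√322 ≈ 17.944*I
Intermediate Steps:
√(o + (-39 + 39)) = √(-322 + (-39 + 39)) = √(-322 + 0) = √(-322) = I*√322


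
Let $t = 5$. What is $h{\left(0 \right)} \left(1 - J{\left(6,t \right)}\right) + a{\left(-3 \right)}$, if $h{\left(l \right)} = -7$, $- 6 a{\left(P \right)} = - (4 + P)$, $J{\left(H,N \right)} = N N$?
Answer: $\frac{1009}{6} \approx 168.17$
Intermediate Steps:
$J{\left(H,N \right)} = N^{2}$
$a{\left(P \right)} = \frac{2}{3} + \frac{P}{6}$ ($a{\left(P \right)} = - \frac{\left(-1\right) \left(4 + P\right)}{6} = - \frac{-4 - P}{6} = \frac{2}{3} + \frac{P}{6}$)
$h{\left(0 \right)} \left(1 - J{\left(6,t \right)}\right) + a{\left(-3 \right)} = - 7 \left(1 - 5^{2}\right) + \left(\frac{2}{3} + \frac{1}{6} \left(-3\right)\right) = - 7 \left(1 - 25\right) + \left(\frac{2}{3} - \frac{1}{2}\right) = - 7 \left(1 - 25\right) + \frac{1}{6} = \left(-7\right) \left(-24\right) + \frac{1}{6} = 168 + \frac{1}{6} = \frac{1009}{6}$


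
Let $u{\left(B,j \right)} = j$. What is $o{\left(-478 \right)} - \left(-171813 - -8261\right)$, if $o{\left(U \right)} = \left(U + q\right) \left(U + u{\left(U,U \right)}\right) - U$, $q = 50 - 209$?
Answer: $773002$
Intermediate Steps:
$q = -159$
$o{\left(U \right)} = - U + 2 U \left(-159 + U\right)$ ($o{\left(U \right)} = \left(U - 159\right) \left(U + U\right) - U = \left(-159 + U\right) 2 U - U = 2 U \left(-159 + U\right) - U = - U + 2 U \left(-159 + U\right)$)
$o{\left(-478 \right)} - \left(-171813 - -8261\right) = - 478 \left(-319 + 2 \left(-478\right)\right) - \left(-171813 - -8261\right) = - 478 \left(-319 - 956\right) - \left(-171813 + 8261\right) = \left(-478\right) \left(-1275\right) - -163552 = 609450 + 163552 = 773002$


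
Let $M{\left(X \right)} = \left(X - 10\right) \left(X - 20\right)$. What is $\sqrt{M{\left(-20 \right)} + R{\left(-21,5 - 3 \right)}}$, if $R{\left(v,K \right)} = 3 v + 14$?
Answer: $\sqrt{1151} \approx 33.926$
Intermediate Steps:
$R{\left(v,K \right)} = 14 + 3 v$
$M{\left(X \right)} = \left(-20 + X\right) \left(-10 + X\right)$ ($M{\left(X \right)} = \left(-10 + X\right) \left(-20 + X\right) = \left(-20 + X\right) \left(-10 + X\right)$)
$\sqrt{M{\left(-20 \right)} + R{\left(-21,5 - 3 \right)}} = \sqrt{\left(200 + \left(-20\right)^{2} - -600\right) + \left(14 + 3 \left(-21\right)\right)} = \sqrt{\left(200 + 400 + 600\right) + \left(14 - 63\right)} = \sqrt{1200 - 49} = \sqrt{1151}$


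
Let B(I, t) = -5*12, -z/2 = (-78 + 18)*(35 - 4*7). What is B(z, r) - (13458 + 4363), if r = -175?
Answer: -17881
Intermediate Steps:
z = 840 (z = -2*(-78 + 18)*(35 - 4*7) = -(-120)*(35 - 28) = -(-120)*7 = -2*(-420) = 840)
B(I, t) = -60
B(z, r) - (13458 + 4363) = -60 - (13458 + 4363) = -60 - 1*17821 = -60 - 17821 = -17881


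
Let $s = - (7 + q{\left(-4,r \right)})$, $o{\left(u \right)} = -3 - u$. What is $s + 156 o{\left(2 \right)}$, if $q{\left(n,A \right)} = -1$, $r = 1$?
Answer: $-786$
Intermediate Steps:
$s = -6$ ($s = - (7 - 1) = \left(-1\right) 6 = -6$)
$s + 156 o{\left(2 \right)} = -6 + 156 \left(-3 - 2\right) = -6 + 156 \left(-5\right) = -6 - 780 = -786$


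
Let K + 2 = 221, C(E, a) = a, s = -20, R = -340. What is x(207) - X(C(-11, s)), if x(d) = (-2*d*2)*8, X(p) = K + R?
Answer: -6503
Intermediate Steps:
K = 219 (K = -2 + 221 = 219)
X(p) = -121 (X(p) = 219 - 340 = -121)
x(d) = -32*d (x(d) = -4*d*8 = -32*d)
x(207) - X(C(-11, s)) = -32*207 - 1*(-121) = -6624 + 121 = -6503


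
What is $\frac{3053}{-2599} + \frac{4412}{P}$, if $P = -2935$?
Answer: $- \frac{20427343}{7628065} \approx -2.6779$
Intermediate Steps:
$\frac{3053}{-2599} + \frac{4412}{P} = \frac{3053}{-2599} + \frac{4412}{-2935} = 3053 \left(- \frac{1}{2599}\right) + 4412 \left(- \frac{1}{2935}\right) = - \frac{3053}{2599} - \frac{4412}{2935} = - \frac{20427343}{7628065}$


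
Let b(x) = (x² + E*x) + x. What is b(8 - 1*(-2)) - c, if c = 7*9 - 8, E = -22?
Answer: -165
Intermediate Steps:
c = 55 (c = 63 - 8 = 55)
b(x) = x² - 21*x (b(x) = (x² - 22*x) + x = x² - 21*x)
b(8 - 1*(-2)) - c = (8 - 1*(-2))*(-21 + (8 - 1*(-2))) - 1*55 = (8 + 2)*(-21 + (8 + 2)) - 55 = 10*(-21 + 10) - 55 = 10*(-11) - 55 = -110 - 55 = -165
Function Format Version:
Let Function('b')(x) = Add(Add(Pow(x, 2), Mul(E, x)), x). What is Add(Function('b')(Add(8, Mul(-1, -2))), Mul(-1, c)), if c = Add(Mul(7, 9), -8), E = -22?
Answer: -165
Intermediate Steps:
c = 55 (c = Add(63, -8) = 55)
Function('b')(x) = Add(Pow(x, 2), Mul(-21, x)) (Function('b')(x) = Add(Add(Pow(x, 2), Mul(-22, x)), x) = Add(Pow(x, 2), Mul(-21, x)))
Add(Function('b')(Add(8, Mul(-1, -2))), Mul(-1, c)) = Add(Mul(Add(8, Mul(-1, -2)), Add(-21, Add(8, Mul(-1, -2)))), Mul(-1, 55)) = Add(Mul(Add(8, 2), Add(-21, Add(8, 2))), -55) = Add(Mul(10, Add(-21, 10)), -55) = Add(Mul(10, -11), -55) = Add(-110, -55) = -165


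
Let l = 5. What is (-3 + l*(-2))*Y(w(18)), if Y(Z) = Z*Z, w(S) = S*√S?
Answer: -75816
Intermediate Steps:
w(S) = S^(3/2)
Y(Z) = Z²
(-3 + l*(-2))*Y(w(18)) = (-3 + 5*(-2))*(18^(3/2))² = (-3 - 10)*(54*√2)² = -13*5832 = -75816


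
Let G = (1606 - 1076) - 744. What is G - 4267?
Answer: -4481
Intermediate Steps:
G = -214 (G = 530 - 744 = -214)
G - 4267 = -214 - 4267 = -4481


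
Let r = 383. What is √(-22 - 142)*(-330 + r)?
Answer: 106*I*√41 ≈ 678.73*I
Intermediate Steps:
√(-22 - 142)*(-330 + r) = √(-22 - 142)*(-330 + 383) = √(-164)*53 = (2*I*√41)*53 = 106*I*√41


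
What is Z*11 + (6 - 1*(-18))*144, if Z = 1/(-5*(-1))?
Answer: 17291/5 ≈ 3458.2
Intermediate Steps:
Z = 1/5 ≈ 0.20000
Z*11 + (6 - 1*(-18))*144 = (1/5)*11 + (6 - 1*(-18))*144 = 11/5 + (6 + 18)*144 = 11/5 + 24*144 = 11/5 + 3456 = 17291/5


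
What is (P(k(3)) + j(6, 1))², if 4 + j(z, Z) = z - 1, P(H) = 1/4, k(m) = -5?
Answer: 25/16 ≈ 1.5625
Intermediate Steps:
P(H) = ¼
j(z, Z) = -5 + z (j(z, Z) = -4 + (z - 1) = -4 + (-1 + z) = -5 + z)
(P(k(3)) + j(6, 1))² = (¼ + (-5 + 6))² = (¼ + 1)² = (5/4)² = 25/16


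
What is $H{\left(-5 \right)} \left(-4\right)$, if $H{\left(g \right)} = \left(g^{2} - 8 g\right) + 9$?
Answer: $-296$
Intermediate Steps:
$H{\left(g \right)} = 9 + g^{2} - 8 g$
$H{\left(-5 \right)} \left(-4\right) = \left(9 + \left(-5\right)^{2} - -40\right) \left(-4\right) = \left(9 + 25 + 40\right) \left(-4\right) = 74 \left(-4\right) = -296$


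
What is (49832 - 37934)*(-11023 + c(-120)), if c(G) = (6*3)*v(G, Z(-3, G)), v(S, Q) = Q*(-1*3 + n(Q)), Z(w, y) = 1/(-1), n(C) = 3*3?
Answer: -132436638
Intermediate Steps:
n(C) = 9
Z(w, y) = -1
v(S, Q) = 6*Q (v(S, Q) = Q*(-1*3 + 9) = Q*(-3 + 9) = Q*6 = 6*Q)
c(G) = -108 (c(G) = (6*3)*(6*(-1)) = 18*(-6) = -108)
(49832 - 37934)*(-11023 + c(-120)) = (49832 - 37934)*(-11023 - 108) = 11898*(-11131) = -132436638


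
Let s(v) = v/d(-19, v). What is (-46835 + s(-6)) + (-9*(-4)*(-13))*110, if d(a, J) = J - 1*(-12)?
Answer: -98316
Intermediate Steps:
d(a, J) = 12 + J (d(a, J) = J + 12 = 12 + J)
s(v) = v/(12 + v)
(-46835 + s(-6)) + (-9*(-4)*(-13))*110 = (-46835 - 6/(12 - 6)) + (-9*(-4)*(-13))*110 = (-46835 - 6/6) + (36*(-13))*110 = (-46835 - 6*⅙) - 468*110 = (-46835 - 1) - 51480 = -46836 - 51480 = -98316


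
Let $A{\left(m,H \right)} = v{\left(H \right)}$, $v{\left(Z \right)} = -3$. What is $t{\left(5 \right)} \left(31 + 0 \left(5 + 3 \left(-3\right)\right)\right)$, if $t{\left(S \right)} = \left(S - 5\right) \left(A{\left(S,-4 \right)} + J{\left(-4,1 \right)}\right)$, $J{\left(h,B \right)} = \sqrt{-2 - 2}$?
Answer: $0$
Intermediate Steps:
$A{\left(m,H \right)} = -3$
$J{\left(h,B \right)} = 2 i$ ($J{\left(h,B \right)} = \sqrt{-4} = 2 i$)
$t{\left(S \right)} = \left(-5 + S\right) \left(-3 + 2 i\right)$ ($t{\left(S \right)} = \left(S - 5\right) \left(-3 + 2 i\right) = \left(-5 + S\right) \left(-3 + 2 i\right)$)
$t{\left(5 \right)} \left(31 + 0 \left(5 + 3 \left(-3\right)\right)\right) = \left(15 - 10 i + 5 \left(-3 + 2 i\right)\right) \left(31 + 0 \left(5 + 3 \left(-3\right)\right)\right) = \left(15 - 10 i - \left(15 - 10 i\right)\right) \left(31 + 0 \left(5 - 9\right)\right) = 0 \left(31 + 0 \left(-4\right)\right) = 0 \left(31 + 0\right) = 0 \cdot 31 = 0$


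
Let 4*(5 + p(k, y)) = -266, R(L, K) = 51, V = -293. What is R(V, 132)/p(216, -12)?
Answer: -102/143 ≈ -0.71329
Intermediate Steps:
p(k, y) = -143/2 (p(k, y) = -5 + (1/4)*(-266) = -5 - 133/2 = -143/2)
R(V, 132)/p(216, -12) = 51/(-143/2) = 51*(-2/143) = -102/143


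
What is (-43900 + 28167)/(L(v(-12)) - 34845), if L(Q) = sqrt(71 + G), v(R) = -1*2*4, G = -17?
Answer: 182738795/404724657 + 15733*sqrt(6)/404724657 ≈ 0.45161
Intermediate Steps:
v(R) = -8 (v(R) = -2*4 = -8)
L(Q) = 3*sqrt(6) (L(Q) = sqrt(71 - 17) = sqrt(54) = 3*sqrt(6))
(-43900 + 28167)/(L(v(-12)) - 34845) = (-43900 + 28167)/(3*sqrt(6) - 34845) = -15733/(-34845 + 3*sqrt(6))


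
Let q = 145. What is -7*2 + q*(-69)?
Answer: -10019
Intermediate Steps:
-7*2 + q*(-69) = -7*2 + 145*(-69) = -14 - 10005 = -10019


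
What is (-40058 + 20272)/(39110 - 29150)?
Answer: -9893/4980 ≈ -1.9865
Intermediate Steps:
(-40058 + 20272)/(39110 - 29150) = -19786/9960 = -19786*1/9960 = -9893/4980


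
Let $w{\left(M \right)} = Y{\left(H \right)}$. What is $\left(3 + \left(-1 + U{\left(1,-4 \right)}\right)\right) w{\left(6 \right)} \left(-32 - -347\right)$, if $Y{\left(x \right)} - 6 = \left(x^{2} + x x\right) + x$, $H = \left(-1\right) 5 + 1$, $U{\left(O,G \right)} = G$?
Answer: $-21420$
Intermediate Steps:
$H = -4$ ($H = -5 + 1 = -4$)
$Y{\left(x \right)} = 6 + x + 2 x^{2}$ ($Y{\left(x \right)} = 6 + \left(\left(x^{2} + x x\right) + x\right) = 6 + \left(\left(x^{2} + x^{2}\right) + x\right) = 6 + \left(2 x^{2} + x\right) = 6 + \left(x + 2 x^{2}\right) = 6 + x + 2 x^{2}$)
$w{\left(M \right)} = 34$ ($w{\left(M \right)} = 6 - 4 + 2 \left(-4\right)^{2} = 6 - 4 + 2 \cdot 16 = 6 - 4 + 32 = 34$)
$\left(3 + \left(-1 + U{\left(1,-4 \right)}\right)\right) w{\left(6 \right)} \left(-32 - -347\right) = \left(3 - 5\right) 34 \left(-32 - -347\right) = \left(3 - 5\right) 34 \left(-32 + 347\right) = \left(-2\right) 34 \cdot 315 = \left(-68\right) 315 = -21420$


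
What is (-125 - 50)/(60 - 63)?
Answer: 175/3 ≈ 58.333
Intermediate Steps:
(-125 - 50)/(60 - 63) = -175/(-3) = -1/3*(-175) = 175/3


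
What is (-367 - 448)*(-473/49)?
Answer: 385495/49 ≈ 7867.2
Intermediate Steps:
(-367 - 448)*(-473/49) = -(-385495)/49 = -815*(-473/49) = 385495/49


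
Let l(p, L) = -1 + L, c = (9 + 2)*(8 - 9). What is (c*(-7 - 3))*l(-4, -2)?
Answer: -330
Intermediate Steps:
c = -11 (c = 11*(-1) = -11)
(c*(-7 - 3))*l(-4, -2) = (-11*(-7 - 3))*(-1 - 2) = -11*(-10)*(-3) = 110*(-3) = -330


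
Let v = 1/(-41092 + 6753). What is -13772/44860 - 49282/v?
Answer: 18979083913127/11215 ≈ 1.6923e+9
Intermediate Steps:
v = -1/34339 (v = 1/(-34339) = -1/34339 ≈ -2.9121e-5)
-13772/44860 - 49282/v = -13772/44860 - 49282/(-1/34339) = -13772*1/44860 - 49282*(-34339) = -3443/11215 + 1692294598 = 18979083913127/11215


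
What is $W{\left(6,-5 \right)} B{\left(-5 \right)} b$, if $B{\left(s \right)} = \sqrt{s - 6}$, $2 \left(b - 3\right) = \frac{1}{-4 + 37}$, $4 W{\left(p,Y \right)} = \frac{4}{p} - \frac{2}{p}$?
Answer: $\frac{199 i \sqrt{11}}{792} \approx 0.83334 i$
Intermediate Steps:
$W{\left(p,Y \right)} = \frac{1}{2 p}$ ($W{\left(p,Y \right)} = \frac{\frac{4}{p} - \frac{2}{p}}{4} = \frac{2 \frac{1}{p}}{4} = \frac{1}{2 p}$)
$b = \frac{199}{66}$ ($b = 3 + \frac{1}{2 \left(-4 + 37\right)} = 3 + \frac{1}{2 \cdot 33} = 3 + \frac{1}{2} \cdot \frac{1}{33} = 3 + \frac{1}{66} = \frac{199}{66} \approx 3.0152$)
$B{\left(s \right)} = \sqrt{-6 + s}$
$W{\left(6,-5 \right)} B{\left(-5 \right)} b = \frac{1}{2 \cdot 6} \sqrt{-6 - 5} \cdot \frac{199}{66} = \frac{1}{2} \cdot \frac{1}{6} \sqrt{-11} \cdot \frac{199}{66} = \frac{i \sqrt{11}}{12} \cdot \frac{199}{66} = \frac{199 i \sqrt{11}}{792}$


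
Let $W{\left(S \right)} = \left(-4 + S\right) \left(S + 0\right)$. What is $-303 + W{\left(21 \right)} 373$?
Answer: $132858$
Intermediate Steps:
$W{\left(S \right)} = S \left(-4 + S\right)$ ($W{\left(S \right)} = \left(-4 + S\right) S = S \left(-4 + S\right)$)
$-303 + W{\left(21 \right)} 373 = -303 + 21 \left(-4 + 21\right) 373 = -303 + 21 \cdot 17 \cdot 373 = -303 + 357 \cdot 373 = -303 + 133161 = 132858$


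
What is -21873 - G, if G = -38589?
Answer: 16716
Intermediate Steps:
-21873 - G = -21873 - 1*(-38589) = -21873 + 38589 = 16716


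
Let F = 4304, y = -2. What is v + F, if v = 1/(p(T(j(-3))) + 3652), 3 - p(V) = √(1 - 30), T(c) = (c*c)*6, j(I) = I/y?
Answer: 57497372071/13359054 + I*√29/13359054 ≈ 4304.0 + 4.0311e-7*I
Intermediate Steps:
j(I) = -I/2 (j(I) = I/(-2) = I*(-½) = -I/2)
T(c) = 6*c² (T(c) = c²*6 = 6*c²)
p(V) = 3 - I*√29 (p(V) = 3 - √(1 - 30) = 3 - √(-29) = 3 - I*√29)
v = 1/(3655 - I*√29) (v = 1/((3 - I*√29) + 3652) = 1/(3655 - I*√29) ≈ 0.0002736 + 4.03e-7*I)
v + F = (3655/13359054 + I*√29/13359054) + 4304 = 57497372071/13359054 + I*√29/13359054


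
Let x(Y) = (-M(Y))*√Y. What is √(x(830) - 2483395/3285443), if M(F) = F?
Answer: √(-8159052718985 - 8959132636186670*√830)/3285443 ≈ 154.64*I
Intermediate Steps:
x(Y) = -Y^(3/2) (x(Y) = (-Y)*√Y = -Y^(3/2))
√(x(830) - 2483395/3285443) = √(-830^(3/2) - 2483395/3285443) = √(-830*√830 - 2483395*1/3285443) = √(-830*√830 - 2483395/3285443) = √(-2483395/3285443 - 830*√830)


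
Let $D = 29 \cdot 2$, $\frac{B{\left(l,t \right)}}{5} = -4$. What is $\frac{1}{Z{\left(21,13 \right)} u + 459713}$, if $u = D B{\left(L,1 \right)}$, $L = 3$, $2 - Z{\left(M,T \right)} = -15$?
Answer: $\frac{1}{439993} \approx 2.2728 \cdot 10^{-6}$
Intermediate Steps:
$Z{\left(M,T \right)} = 17$ ($Z{\left(M,T \right)} = 2 - -15 = 2 + 15 = 17$)
$B{\left(l,t \right)} = -20$ ($B{\left(l,t \right)} = 5 \left(-4\right) = -20$)
$D = 58$
$u = -1160$ ($u = 58 \left(-20\right) = -1160$)
$\frac{1}{Z{\left(21,13 \right)} u + 459713} = \frac{1}{17 \left(-1160\right) + 459713} = \frac{1}{-19720 + 459713} = \frac{1}{439993}$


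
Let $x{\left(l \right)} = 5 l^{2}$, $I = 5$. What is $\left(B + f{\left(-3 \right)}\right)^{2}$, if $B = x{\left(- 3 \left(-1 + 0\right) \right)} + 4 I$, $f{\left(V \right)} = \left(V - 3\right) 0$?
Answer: $4225$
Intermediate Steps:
$f{\left(V \right)} = 0$ ($f{\left(V \right)} = \left(-3 + V\right) 0 = 0$)
$B = 65$ ($B = 5 \left(- 3 \left(-1 + 0\right)\right)^{2} + 4 \cdot 5 = 5 \left(\left(-3\right) \left(-1\right)\right)^{2} + 20 = 5 \cdot 3^{2} + 20 = 5 \cdot 9 + 20 = 45 + 20 = 65$)
$\left(B + f{\left(-3 \right)}\right)^{2} = \left(65 + 0\right)^{2} = 65^{2} = 4225$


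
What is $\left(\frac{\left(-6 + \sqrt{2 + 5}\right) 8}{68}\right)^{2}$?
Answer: $\frac{172}{289} - \frac{48 \sqrt{7}}{289} \approx 0.15572$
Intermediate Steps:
$\left(\frac{\left(-6 + \sqrt{2 + 5}\right) 8}{68}\right)^{2} = \left(\left(-6 + \sqrt{7}\right) 8 \cdot \frac{1}{68}\right)^{2} = \left(\left(-48 + 8 \sqrt{7}\right) \frac{1}{68}\right)^{2} = \left(- \frac{12}{17} + \frac{2 \sqrt{7}}{17}\right)^{2}$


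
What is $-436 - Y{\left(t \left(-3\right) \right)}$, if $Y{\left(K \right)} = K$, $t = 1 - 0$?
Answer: $-433$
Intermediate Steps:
$t = 1$ ($t = 1 + 0 = 1$)
$-436 - Y{\left(t \left(-3\right) \right)} = -436 - 1 \left(-3\right) = -436 - -3 = -436 + 3 = -433$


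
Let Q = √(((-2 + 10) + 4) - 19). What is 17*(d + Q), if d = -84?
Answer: -1428 + 17*I*√7 ≈ -1428.0 + 44.978*I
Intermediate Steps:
Q = I*√7 (Q = √((8 + 4) - 19) = √(12 - 19) = √(-7) = I*√7 ≈ 2.6458*I)
17*(d + Q) = 17*(-84 + I*√7) = -1428 + 17*I*√7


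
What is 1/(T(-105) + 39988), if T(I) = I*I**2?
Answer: -1/1117637 ≈ -8.9474e-7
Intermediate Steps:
T(I) = I**3
1/(T(-105) + 39988) = 1/((-105)**3 + 39988) = 1/(-1157625 + 39988) = 1/(-1117637) = -1/1117637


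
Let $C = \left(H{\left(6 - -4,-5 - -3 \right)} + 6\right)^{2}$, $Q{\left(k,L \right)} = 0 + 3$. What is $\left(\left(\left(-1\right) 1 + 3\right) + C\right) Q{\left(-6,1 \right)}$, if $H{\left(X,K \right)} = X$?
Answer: $774$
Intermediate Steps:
$Q{\left(k,L \right)} = 3$
$C = 256$ ($C = \left(\left(6 - -4\right) + 6\right)^{2} = \left(\left(6 + 4\right) + 6\right)^{2} = \left(10 + 6\right)^{2} = 16^{2} = 256$)
$\left(\left(\left(-1\right) 1 + 3\right) + C\right) Q{\left(-6,1 \right)} = \left(\left(\left(-1\right) 1 + 3\right) + 256\right) 3 = \left(\left(-1 + 3\right) + 256\right) 3 = \left(2 + 256\right) 3 = 258 \cdot 3 = 774$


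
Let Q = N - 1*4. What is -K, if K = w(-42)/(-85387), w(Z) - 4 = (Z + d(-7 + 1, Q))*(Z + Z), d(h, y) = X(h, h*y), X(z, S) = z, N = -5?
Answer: 4036/85387 ≈ 0.047267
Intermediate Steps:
Q = -9 (Q = -5 - 1*4 = -5 - 4 = -9)
d(h, y) = h
w(Z) = 4 + 2*Z*(-6 + Z) (w(Z) = 4 + (Z + (-7 + 1))*(Z + Z) = 4 + (Z - 6)*(2*Z) = 4 + (-6 + Z)*(2*Z) = 4 + 2*Z*(-6 + Z))
K = -4036/85387 (K = (4 - 12*(-42) + 2*(-42)²)/(-85387) = (4 + 504 + 2*1764)*(-1/85387) = (4 + 504 + 3528)*(-1/85387) = 4036*(-1/85387) = -4036/85387 ≈ -0.047267)
-K = -1*(-4036/85387) = 4036/85387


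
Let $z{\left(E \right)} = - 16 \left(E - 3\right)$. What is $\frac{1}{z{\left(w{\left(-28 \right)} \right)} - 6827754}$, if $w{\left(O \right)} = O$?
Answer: $- \frac{1}{6827258} \approx -1.4647 \cdot 10^{-7}$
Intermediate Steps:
$z{\left(E \right)} = 48 - 16 E$ ($z{\left(E \right)} = - 16 \left(-3 + E\right) = 48 - 16 E$)
$\frac{1}{z{\left(w{\left(-28 \right)} \right)} - 6827754} = \frac{1}{\left(48 - -448\right) - 6827754} = \frac{1}{\left(48 + 448\right) - 6827754} = \frac{1}{496 - 6827754} = \frac{1}{-6827258} = - \frac{1}{6827258}$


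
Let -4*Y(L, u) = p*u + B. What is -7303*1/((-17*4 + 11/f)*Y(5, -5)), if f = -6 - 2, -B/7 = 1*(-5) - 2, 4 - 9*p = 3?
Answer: -1608/185 ≈ -8.6919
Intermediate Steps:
p = 1/9 (p = 4/9 - 1/9*3 = 4/9 - 1/3 = 1/9 ≈ 0.11111)
B = 49 (B = -7*(1*(-5) - 2) = -7*(-5 - 2) = -7*(-7) = 49)
f = -8
Y(L, u) = -49/4 - u/36 (Y(L, u) = -(u/9 + 49)/4 = -(49 + u/9)/4 = -49/4 - u/36)
-7303*1/((-17*4 + 11/f)*Y(5, -5)) = -7303*1/((-49/4 - 1/36*(-5))*(-17*4 + 11/(-8))) = -7303*1/((-68 + 11*(-1/8))*(-49/4 + 5/36)) = -7303*(-9/(109*(-68 - 11/8))) = -7303/((-109/9*(-555/8))) = -7303/20165/24 = -7303*24/20165 = -1608/185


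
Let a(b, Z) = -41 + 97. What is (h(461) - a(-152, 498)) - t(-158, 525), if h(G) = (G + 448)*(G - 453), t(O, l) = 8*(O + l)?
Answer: 4280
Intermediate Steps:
a(b, Z) = 56
t(O, l) = 8*O + 8*l
h(G) = (-453 + G)*(448 + G) (h(G) = (448 + G)*(-453 + G) = (-453 + G)*(448 + G))
(h(461) - a(-152, 498)) - t(-158, 525) = ((-202944 + 461² - 5*461) - 1*56) - (8*(-158) + 8*525) = ((-202944 + 212521 - 2305) - 56) - (-1264 + 4200) = (7272 - 56) - 1*2936 = 7216 - 2936 = 4280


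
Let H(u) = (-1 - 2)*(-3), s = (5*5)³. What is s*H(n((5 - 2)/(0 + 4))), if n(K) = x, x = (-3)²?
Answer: 140625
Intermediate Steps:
x = 9
n(K) = 9
s = 15625 (s = 25³ = 15625)
H(u) = 9 (H(u) = -3*(-3) = 9)
s*H(n((5 - 2)/(0 + 4))) = 15625*9 = 140625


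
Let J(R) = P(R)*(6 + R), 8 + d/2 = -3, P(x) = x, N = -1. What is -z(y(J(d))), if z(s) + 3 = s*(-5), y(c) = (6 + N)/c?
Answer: 1081/352 ≈ 3.0710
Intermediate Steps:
d = -22 (d = -16 + 2*(-3) = -16 - 6 = -22)
J(R) = R*(6 + R)
y(c) = 5/c (y(c) = (6 - 1)/c = 5/c)
z(s) = -3 - 5*s (z(s) = -3 + s*(-5) = -3 - 5*s)
-z(y(J(d))) = -(-3 - 25/((-22*(6 - 22)))) = -(-3 - 25/((-22*(-16)))) = -(-3 - 25/352) = -1*(-1081/352) = 1081/352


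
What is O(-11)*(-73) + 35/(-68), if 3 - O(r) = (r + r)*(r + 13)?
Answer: -233343/68 ≈ -3431.5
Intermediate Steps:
O(r) = 3 - 2*r*(13 + r) (O(r) = 3 - (r + r)*(r + 13) = 3 - 2*r*(13 + r))
O(-11)*(-73) + 35/(-68) = (3 - 26*(-11) - 2*(-11)²)*(-73) + 35/(-68) = (3 + 286 - 2*121)*(-73) + 35*(-1/68) = (3 + 286 - 242)*(-73) - 35/68 = 47*(-73) - 35/68 = -3431 - 35/68 = -233343/68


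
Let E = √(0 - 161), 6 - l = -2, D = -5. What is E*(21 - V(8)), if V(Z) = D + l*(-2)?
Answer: 42*I*√161 ≈ 532.92*I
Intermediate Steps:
l = 8 (l = 6 - 1*(-2) = 6 + 2 = 8)
V(Z) = -21 (V(Z) = -5 + 8*(-2) = -5 - 16 = -21)
E = I*√161 (E = √(-161) = I*√161 ≈ 12.689*I)
E*(21 - V(8)) = (I*√161)*(21 - 1*(-21)) = (I*√161)*(21 + 21) = (I*√161)*42 = 42*I*√161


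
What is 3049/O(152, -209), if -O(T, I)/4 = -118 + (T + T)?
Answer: -3049/744 ≈ -4.0981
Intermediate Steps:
O(T, I) = 472 - 8*T (O(T, I) = -4*(-118 + (T + T)) = -4*(-118 + 2*T) = 472 - 8*T)
3049/O(152, -209) = 3049/(472 - 8*152) = 3049/(472 - 1216) = 3049/(-744) = 3049*(-1/744) = -3049/744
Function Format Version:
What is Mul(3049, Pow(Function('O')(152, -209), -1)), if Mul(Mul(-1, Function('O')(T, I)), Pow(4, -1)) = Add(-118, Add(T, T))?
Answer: Rational(-3049, 744) ≈ -4.0981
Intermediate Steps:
Function('O')(T, I) = Add(472, Mul(-8, T)) (Function('O')(T, I) = Mul(-4, Add(-118, Add(T, T))) = Mul(-4, Add(-118, Mul(2, T))) = Add(472, Mul(-8, T)))
Mul(3049, Pow(Function('O')(152, -209), -1)) = Mul(3049, Pow(Add(472, Mul(-8, 152)), -1)) = Mul(3049, Pow(Add(472, -1216), -1)) = Mul(3049, Pow(-744, -1)) = Mul(3049, Rational(-1, 744)) = Rational(-3049, 744)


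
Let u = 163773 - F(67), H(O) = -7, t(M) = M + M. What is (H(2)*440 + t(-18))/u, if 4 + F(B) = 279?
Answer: -1558/81749 ≈ -0.019058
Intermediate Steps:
t(M) = 2*M
F(B) = 275 (F(B) = -4 + 279 = 275)
u = 163498 (u = 163773 - 1*275 = 163773 - 275 = 163498)
(H(2)*440 + t(-18))/u = (-7*440 + 2*(-18))/163498 = (-3080 - 36)*(1/163498) = -3116*1/163498 = -1558/81749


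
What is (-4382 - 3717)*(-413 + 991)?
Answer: -4681222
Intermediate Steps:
(-4382 - 3717)*(-413 + 991) = -8099*578 = -4681222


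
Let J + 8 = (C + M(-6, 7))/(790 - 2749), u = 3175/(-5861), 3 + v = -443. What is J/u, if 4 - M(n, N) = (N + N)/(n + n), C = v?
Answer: 535619207/37318950 ≈ 14.352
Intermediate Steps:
v = -446 (v = -3 - 443 = -446)
C = -446
M(n, N) = 4 - N/n (M(n, N) = 4 - (N + N)/(n + n) = 4 - 2*N/(2*n) = 4 - 2*N*1/(2*n) = 4 - N/n)
u = -3175/5861 (u = 3175*(-1/5861) = -3175/5861 ≈ -0.54172)
J = -91387/11754 (J = -8 + (-446 + (4 - 1*7/(-6)))/(790 - 2749) = -8 + (-446 + (4 - 1*7*(-⅙)))/(-1959) = -8 + (-446 + (4 + 7/6))*(-1/1959) = -8 + (-446 + 31/6)*(-1/1959) = -8 - 2645/6*(-1/1959) = -8 + 2645/11754 = -91387/11754 ≈ -7.7750)
J/u = -91387/(11754*(-3175/5861)) = -91387/11754*(-5861/3175) = 535619207/37318950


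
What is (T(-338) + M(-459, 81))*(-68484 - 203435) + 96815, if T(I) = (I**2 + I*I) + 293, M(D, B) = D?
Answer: -62084993103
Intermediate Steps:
T(I) = 293 + 2*I**2 (T(I) = (I**2 + I**2) + 293 = 2*I**2 + 293 = 293 + 2*I**2)
(T(-338) + M(-459, 81))*(-68484 - 203435) + 96815 = ((293 + 2*(-338)**2) - 459)*(-68484 - 203435) + 96815 = ((293 + 2*114244) - 459)*(-271919) + 96815 = ((293 + 228488) - 459)*(-271919) + 96815 = (228781 - 459)*(-271919) + 96815 = 228322*(-271919) + 96815 = -62085089918 + 96815 = -62084993103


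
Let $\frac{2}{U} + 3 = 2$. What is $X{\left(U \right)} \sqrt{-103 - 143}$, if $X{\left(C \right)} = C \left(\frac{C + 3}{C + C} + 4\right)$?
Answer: $- \frac{15 i \sqrt{246}}{2} \approx - 117.63 i$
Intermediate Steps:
$U = -2$ ($U = \frac{2}{-3 + 2} = \frac{2}{-1} = 2 \left(-1\right) = -2$)
$X{\left(C \right)} = C \left(4 + \frac{3 + C}{2 C}\right)$ ($X{\left(C \right)} = C \left(\frac{3 + C}{2 C} + 4\right) = C \left(4 + \frac{3 + C}{2 C}\right)$)
$X{\left(U \right)} \sqrt{-103 - 143} = \left(\frac{3}{2} + \frac{9}{2} \left(-2\right)\right) \sqrt{-103 - 143} = \left(\frac{3}{2} - 9\right) \sqrt{-246} = - \frac{15 i \sqrt{246}}{2}$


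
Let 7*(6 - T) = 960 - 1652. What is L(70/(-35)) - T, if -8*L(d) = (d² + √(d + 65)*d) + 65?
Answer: -6355/56 + 3*√7/4 ≈ -111.50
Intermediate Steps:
L(d) = -65/8 - d²/8 - d*√(65 + d)/8 (L(d) = -((d² + √(d + 65)*d) + 65)/8 = -((d² + √(65 + d)*d) + 65)/8 = -((d² + d*√(65 + d)) + 65)/8 = -(65 + d² + d*√(65 + d))/8 = -65/8 - d²/8 - d*√(65 + d)/8)
T = 734/7 (T = 6 - (960 - 1652)/7 = 6 - ⅐*(-692) = 6 + 692/7 = 734/7 ≈ 104.86)
L(70/(-35)) - T = (-65/8 - (70/(-35))²/8 - 70/(-35)*√(65 + 70/(-35))/8) - 1*734/7 = (-65/8 - (70*(-1/35))²/8 - 70*(-1/35)*√(65 + 70*(-1/35))/8) - 734/7 = (-65/8 - ⅛*(-2)² - ⅛*(-2)*√(65 - 2)) - 734/7 = (-65/8 - ⅛*4 - ⅛*(-2)*√63) - 734/7 = (-65/8 - ½ - ⅛*(-2)*3*√7) - 734/7 = (-65/8 - ½ + 3*√7/4) - 734/7 = (-69/8 + 3*√7/4) - 734/7 = -6355/56 + 3*√7/4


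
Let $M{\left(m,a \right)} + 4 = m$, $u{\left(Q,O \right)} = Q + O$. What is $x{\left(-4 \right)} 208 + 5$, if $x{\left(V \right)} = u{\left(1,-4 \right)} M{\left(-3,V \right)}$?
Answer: $4373$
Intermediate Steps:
$u{\left(Q,O \right)} = O + Q$
$M{\left(m,a \right)} = -4 + m$
$x{\left(V \right)} = 21$ ($x{\left(V \right)} = \left(-4 + 1\right) \left(-4 - 3\right) = \left(-3\right) \left(-7\right) = 21$)
$x{\left(-4 \right)} 208 + 5 = 21 \cdot 208 + 5 = 4368 + 5 = 4373$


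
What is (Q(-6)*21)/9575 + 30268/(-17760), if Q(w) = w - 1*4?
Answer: -2935457/1700520 ≈ -1.7262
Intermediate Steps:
Q(w) = -4 + w (Q(w) = w - 4 = -4 + w)
(Q(-6)*21)/9575 + 30268/(-17760) = ((-4 - 6)*21)/9575 + 30268/(-17760) = -10*21*(1/9575) + 30268*(-1/17760) = -210*1/9575 - 7567/4440 = -42/1915 - 7567/4440 = -2935457/1700520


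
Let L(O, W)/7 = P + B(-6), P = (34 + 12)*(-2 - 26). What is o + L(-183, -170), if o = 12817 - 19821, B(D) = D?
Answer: -16062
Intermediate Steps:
P = -1288 (P = 46*(-28) = -1288)
o = -7004
L(O, W) = -9058 (L(O, W) = 7*(-1288 - 6) = 7*(-1294) = -9058)
o + L(-183, -170) = -7004 - 9058 = -16062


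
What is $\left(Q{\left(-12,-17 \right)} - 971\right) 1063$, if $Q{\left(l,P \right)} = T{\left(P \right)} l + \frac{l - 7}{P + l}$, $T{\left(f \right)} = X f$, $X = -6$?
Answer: $- \frac{67645068}{29} \approx -2.3326 \cdot 10^{6}$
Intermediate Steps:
$T{\left(f \right)} = - 6 f$
$Q{\left(l,P \right)} = \frac{-7 + l}{P + l} - 6 P l$ ($Q{\left(l,P \right)} = - 6 P l + \frac{l - 7}{P + l} = - 6 P l + \frac{-7 + l}{P + l} = \frac{-7 + l}{P + l} - 6 P l$)
$\left(Q{\left(-12,-17 \right)} - 971\right) 1063 = \left(\frac{-7 - 12 - - 102 \left(-12\right)^{2} - - 72 \left(-17\right)^{2}}{-17 - 12} - 971\right) 1063 = \left(\frac{-7 - 12 - \left(-102\right) 144 - \left(-72\right) 289}{-29} - 971\right) 1063 = \left(- \frac{-7 - 12 + 14688 + 20808}{29} - 971\right) 1063 = \left(\left(- \frac{1}{29}\right) 35477 - 971\right) 1063 = \left(- \frac{35477}{29} - 971\right) 1063 = \left(- \frac{63636}{29}\right) 1063 = - \frac{67645068}{29}$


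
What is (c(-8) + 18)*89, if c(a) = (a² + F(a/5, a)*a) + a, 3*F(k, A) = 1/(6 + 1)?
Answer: 137594/21 ≈ 6552.1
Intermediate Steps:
F(k, A) = 1/21 (F(k, A) = 1/(3*(6 + 1)) = (⅓)/7 = (⅓)*(⅐) = 1/21)
c(a) = a² + 22*a/21 (c(a) = (a² + a/21) + a = a² + 22*a/21)
(c(-8) + 18)*89 = ((1/21)*(-8)*(22 + 21*(-8)) + 18)*89 = ((1/21)*(-8)*(22 - 168) + 18)*89 = ((1/21)*(-8)*(-146) + 18)*89 = (1168/21 + 18)*89 = (1546/21)*89 = 137594/21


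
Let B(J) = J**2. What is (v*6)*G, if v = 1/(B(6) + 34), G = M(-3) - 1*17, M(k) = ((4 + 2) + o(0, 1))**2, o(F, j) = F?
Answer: 57/35 ≈ 1.6286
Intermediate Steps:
M(k) = 36 (M(k) = ((4 + 2) + 0)**2 = (6 + 0)**2 = 6**2 = 36)
G = 19 (G = 36 - 1*17 = 36 - 17 = 19)
v = 1/70 (v = 1/(6**2 + 34) = 1/(36 + 34) = 1/70 ≈ 0.014286)
(v*6)*G = ((1/70)*6)*19 = (3/35)*19 = 57/35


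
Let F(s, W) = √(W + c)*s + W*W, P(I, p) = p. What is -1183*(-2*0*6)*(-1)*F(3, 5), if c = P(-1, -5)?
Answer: 0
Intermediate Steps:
c = -5
F(s, W) = W² + s*√(-5 + W) (F(s, W) = √(W - 5)*s + W*W = √(-5 + W)*s + W² = s*√(-5 + W) + W² = W² + s*√(-5 + W))
-1183*(-2*0*6)*(-1)*F(3, 5) = -1183*(-2*0*6)*(-1)*(5² + 3*√(-5 + 5)) = -1183*(0*6)*(-1)*(25 + 3*√0) = -1183*0*(-1)*(25 + 3*0) = -0*(25 + 0) = -0*25 = -1183*0 = 0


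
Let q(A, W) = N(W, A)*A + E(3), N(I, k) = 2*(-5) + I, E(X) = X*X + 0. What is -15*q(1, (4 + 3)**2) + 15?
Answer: -705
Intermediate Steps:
E(X) = X**2 (E(X) = X**2 + 0 = X**2)
N(I, k) = -10 + I
q(A, W) = 9 + A*(-10 + W) (q(A, W) = (-10 + W)*A + 3**2 = A*(-10 + W) + 9 = 9 + A*(-10 + W))
-15*q(1, (4 + 3)**2) + 15 = -15*(9 + 1*(-10 + (4 + 3)**2)) + 15 = -15*(9 + 1*(-10 + 7**2)) + 15 = -15*(9 + 1*(-10 + 49)) + 15 = -15*(9 + 1*39) + 15 = -15*(9 + 39) + 15 = -15*48 + 15 = -720 + 15 = -705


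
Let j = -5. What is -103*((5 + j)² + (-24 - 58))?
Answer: 8446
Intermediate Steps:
-103*((5 + j)² + (-24 - 58)) = -103*((5 - 5)² + (-24 - 58)) = -103*(0² - 82) = -103*(0 - 82) = -103*(-82) = 8446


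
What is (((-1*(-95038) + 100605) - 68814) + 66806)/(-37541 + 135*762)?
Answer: 193635/65329 ≈ 2.9640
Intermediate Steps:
(((-1*(-95038) + 100605) - 68814) + 66806)/(-37541 + 135*762) = (((95038 + 100605) - 68814) + 66806)/(-37541 + 102870) = ((195643 - 68814) + 66806)/65329 = (126829 + 66806)*(1/65329) = 193635*(1/65329) = 193635/65329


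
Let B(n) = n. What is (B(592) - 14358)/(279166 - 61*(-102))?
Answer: -6883/142694 ≈ -0.048236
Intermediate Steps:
(B(592) - 14358)/(279166 - 61*(-102)) = (592 - 14358)/(279166 - 61*(-102)) = -13766/(279166 + 6222) = -13766/285388 = -13766*1/285388 = -6883/142694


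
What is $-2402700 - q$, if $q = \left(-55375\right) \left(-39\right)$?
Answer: $-4562325$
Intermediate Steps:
$q = 2159625$
$-2402700 - q = -2402700 - 2159625 = -4562325$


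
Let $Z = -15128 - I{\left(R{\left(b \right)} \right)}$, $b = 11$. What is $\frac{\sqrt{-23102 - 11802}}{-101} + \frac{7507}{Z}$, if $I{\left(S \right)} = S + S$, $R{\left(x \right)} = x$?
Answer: $- \frac{7507}{15150} - \frac{2 i \sqrt{8726}}{101} \approx -0.49551 - 1.8498 i$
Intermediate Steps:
$I{\left(S \right)} = 2 S$
$Z = -15150$ ($Z = -15128 - 2 \cdot 11 = -15128 - 22 = -15150$)
$\frac{\sqrt{-23102 - 11802}}{-101} + \frac{7507}{Z} = \frac{\sqrt{-23102 - 11802}}{-101} + \frac{7507}{-15150} = \sqrt{-34904} \left(- \frac{1}{101}\right) + 7507 \left(- \frac{1}{15150}\right) = 2 i \sqrt{8726} \left(- \frac{1}{101}\right) - \frac{7507}{15150} = - \frac{2 i \sqrt{8726}}{101} - \frac{7507}{15150} = - \frac{7507}{15150} - \frac{2 i \sqrt{8726}}{101}$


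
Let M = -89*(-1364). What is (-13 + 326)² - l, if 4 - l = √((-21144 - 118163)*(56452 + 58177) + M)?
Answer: 97965 + I*√15968500707 ≈ 97965.0 + 1.2637e+5*I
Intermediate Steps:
M = 121396
l = 4 - I*√15968500707 (l = 4 - √((-21144 - 118163)*(56452 + 58177) + 121396) = 4 - √(-139307*114629 + 121396) = 4 - √(-15968622103 + 121396) = 4 - √(-15968500707) = 4 - I*√15968500707 ≈ 4.0 - 1.2637e+5*I)
(-13 + 326)² - l = (-13 + 326)² - (4 - I*√15968500707) = 313² + (-4 + I*√15968500707) = 97969 + (-4 + I*√15968500707) = 97965 + I*√15968500707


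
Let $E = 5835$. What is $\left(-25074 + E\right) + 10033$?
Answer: $-9206$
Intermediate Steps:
$\left(-25074 + E\right) + 10033 = \left(-25074 + 5835\right) + 10033 = -19239 + 10033 = -9206$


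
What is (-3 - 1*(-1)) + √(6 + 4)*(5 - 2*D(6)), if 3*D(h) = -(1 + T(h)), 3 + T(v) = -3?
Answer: -2 + 5*√10/3 ≈ 3.2705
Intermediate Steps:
T(v) = -6 (T(v) = -3 - 3 = -6)
D(h) = 5/3 (D(h) = (-(1 - 6))/3 = (-1*(-5))/3 = (⅓)*5 = 5/3)
(-3 - 1*(-1)) + √(6 + 4)*(5 - 2*D(6)) = (-3 - 1*(-1)) + √(6 + 4)*(5 - 2*5/3) = (-3 + 1) + √10*(5 - 10/3) = -2 + √10*(5/3) = -2 + 5*√10/3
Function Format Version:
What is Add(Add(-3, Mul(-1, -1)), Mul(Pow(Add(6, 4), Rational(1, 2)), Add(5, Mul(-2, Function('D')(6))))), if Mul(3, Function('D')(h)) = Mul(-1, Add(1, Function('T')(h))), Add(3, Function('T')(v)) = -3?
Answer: Add(-2, Mul(Rational(5, 3), Pow(10, Rational(1, 2)))) ≈ 3.2705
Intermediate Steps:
Function('T')(v) = -6 (Function('T')(v) = Add(-3, -3) = -6)
Function('D')(h) = Rational(5, 3) (Function('D')(h) = Mul(Rational(1, 3), Mul(-1, Add(1, -6))) = Mul(Rational(1, 3), Mul(-1, -5)) = Mul(Rational(1, 3), 5) = Rational(5, 3))
Add(Add(-3, Mul(-1, -1)), Mul(Pow(Add(6, 4), Rational(1, 2)), Add(5, Mul(-2, Function('D')(6))))) = Add(Add(-3, Mul(-1, -1)), Mul(Pow(Add(6, 4), Rational(1, 2)), Add(5, Mul(-2, Rational(5, 3))))) = Add(Add(-3, 1), Mul(Pow(10, Rational(1, 2)), Add(5, Rational(-10, 3)))) = Add(-2, Mul(Pow(10, Rational(1, 2)), Rational(5, 3))) = Add(-2, Mul(Rational(5, 3), Pow(10, Rational(1, 2))))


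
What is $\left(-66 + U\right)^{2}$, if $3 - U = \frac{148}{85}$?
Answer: $\frac{30283009}{7225} \approx 4191.4$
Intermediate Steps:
$U = \frac{107}{85}$ ($U = 3 - \frac{148}{85} = \frac{107}{85} \approx 1.2588$)
$\left(-66 + U\right)^{2} = \left(-66 + \frac{107}{85}\right)^{2} = \left(- \frac{5503}{85}\right)^{2} = \frac{30283009}{7225}$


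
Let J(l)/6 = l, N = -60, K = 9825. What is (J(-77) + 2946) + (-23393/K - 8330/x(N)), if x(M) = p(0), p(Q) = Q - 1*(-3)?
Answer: -966281/3275 ≈ -295.05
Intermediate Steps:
p(Q) = 3 + Q (p(Q) = Q + 3 = 3 + Q)
J(l) = 6*l
x(M) = 3 (x(M) = 3 + 0 = 3)
(J(-77) + 2946) + (-23393/K - 8330/x(N)) = (6*(-77) + 2946) + (-23393/9825 - 8330/3) = (-462 + 2946) + (-23393*1/9825 - 8330*1/3) = 2484 + (-23393/9825 - 8330/3) = 2484 - 9101381/3275 = -966281/3275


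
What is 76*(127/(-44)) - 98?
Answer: -3491/11 ≈ -317.36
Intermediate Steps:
76*(127/(-44)) - 98 = 76*(127*(-1/44)) - 98 = 76*(-127/44) - 98 = -2413/11 - 98 = -3491/11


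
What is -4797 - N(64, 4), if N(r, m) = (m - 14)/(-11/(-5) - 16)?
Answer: -331043/69 ≈ -4797.7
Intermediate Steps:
N(r, m) = 70/69 - 5*m/69 (N(r, m) = (-14 + m)/(-11*(-1/5) - 16) = (-14 + m)/(11/5 - 16) = (-14 + m)/(-69/5) = (-14 + m)*(-5/69) = 70/69 - 5*m/69)
-4797 - N(64, 4) = -4797 - (70/69 - 5/69*4) = -4797 - (70/69 - 20/69) = -4797 - 1*50/69 = -4797 - 50/69 = -331043/69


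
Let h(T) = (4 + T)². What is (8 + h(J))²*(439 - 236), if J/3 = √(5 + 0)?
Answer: 1551123 + 672336*√5 ≈ 3.0545e+6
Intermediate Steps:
J = 3*√5 (J = 3*√(5 + 0) = 3*√5 ≈ 6.7082)
(8 + h(J))²*(439 - 236) = (8 + (4 + 3*√5)²)²*(439 - 236) = (8 + (4 + 3*√5)²)²*203 = 203*(8 + (4 + 3*√5)²)²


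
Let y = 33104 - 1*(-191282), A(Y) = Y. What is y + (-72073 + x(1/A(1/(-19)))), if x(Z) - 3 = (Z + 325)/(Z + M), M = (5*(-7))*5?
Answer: 14774499/97 ≈ 1.5231e+5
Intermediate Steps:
M = -175 (M = -35*5 = -175)
x(Z) = 3 + (325 + Z)/(-175 + Z) (x(Z) = 3 + (Z + 325)/(Z - 175) = 3 + (325 + Z)/(-175 + Z))
y = 224386 (y = 33104 + 191282 = 224386)
y + (-72073 + x(1/A(1/(-19)))) = 224386 + (-72073 + 4*(-50 + 1/(1/(-19)))/(-175 + 1/(1/(-19)))) = 224386 + (-72073 + 4*(-50 + 1/(1*(-1/19)))/(-175 + 1/(1*(-1/19)))) = 224386 + (-72073 + 4*(-50 + 1/(-1/19))/(-175 + 1/(-1/19))) = 224386 + (-72073 + 4*(-50 - 19)/(-175 - 19)) = 224386 + (-72073 + 4*(-69)/(-194)) = 224386 + (-72073 + 4*(-1/194)*(-69)) = 224386 + (-72073 + 138/97) = 224386 - 6990943/97 = 14774499/97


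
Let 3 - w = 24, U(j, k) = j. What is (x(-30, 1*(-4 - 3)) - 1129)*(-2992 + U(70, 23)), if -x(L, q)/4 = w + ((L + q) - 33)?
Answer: 2235330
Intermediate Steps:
w = -21 (w = 3 - 1*24 = 3 - 24 = -21)
x(L, q) = 216 - 4*L - 4*q (x(L, q) = -4*(-21 + ((L + q) - 33)) = -4*(-21 + (-33 + L + q)) = -4*(-54 + L + q) = 216 - 4*L - 4*q)
(x(-30, 1*(-4 - 3)) - 1129)*(-2992 + U(70, 23)) = ((216 - 4*(-30) - 4*(-4 - 3)) - 1129)*(-2992 + 70) = ((216 + 120 - 4*(-7)) - 1129)*(-2922) = ((216 + 120 + 28) - 1129)*(-2922) = (364 - 1129)*(-2922) = -765*(-2922) = 2235330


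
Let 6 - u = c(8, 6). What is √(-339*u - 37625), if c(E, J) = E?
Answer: I*√36947 ≈ 192.22*I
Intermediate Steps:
u = -2 (u = 6 - 1*8 = 6 - 8 = -2)
√(-339*u - 37625) = √(-339*(-2) - 37625) = √(678 - 37625) = √(-36947) = I*√36947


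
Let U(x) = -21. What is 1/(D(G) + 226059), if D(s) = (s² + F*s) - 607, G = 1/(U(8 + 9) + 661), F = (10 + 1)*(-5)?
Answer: 409600/92345104001 ≈ 4.4355e-6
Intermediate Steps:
F = -55 (F = 11*(-5) = -55)
G = 1/640 (G = 1/(-21 + 661) = 1/640 ≈ 0.0015625)
D(s) = -607 + s² - 55*s (D(s) = (s² - 55*s) - 607 = -607 + s² - 55*s)
1/(D(G) + 226059) = 1/((-607 + (1/640)² - 55*1/640) + 226059) = 1/((-607 + 1/409600 - 11/128) + 226059) = 1/(-248662399/409600 + 226059) = 1/(92345104001/409600) = 409600/92345104001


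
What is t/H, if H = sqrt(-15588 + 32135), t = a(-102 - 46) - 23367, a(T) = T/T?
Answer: -23366*sqrt(16547)/16547 ≈ -181.65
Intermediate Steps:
a(T) = 1
t = -23366 (t = 1 - 23367 = -23366)
H = sqrt(16547) ≈ 128.64
t/H = -23366*sqrt(16547)/16547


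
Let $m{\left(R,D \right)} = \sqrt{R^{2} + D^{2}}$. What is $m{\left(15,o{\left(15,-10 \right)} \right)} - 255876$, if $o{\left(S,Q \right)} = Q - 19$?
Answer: $-255876 + \sqrt{1066} \approx -2.5584 \cdot 10^{5}$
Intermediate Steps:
$o{\left(S,Q \right)} = -19 + Q$
$m{\left(R,D \right)} = \sqrt{D^{2} + R^{2}}$
$m{\left(15,o{\left(15,-10 \right)} \right)} - 255876 = \sqrt{\left(-19 - 10\right)^{2} + 15^{2}} - 255876 = \sqrt{\left(-29\right)^{2} + 225} - 255876 = \sqrt{841 + 225} - 255876 = \sqrt{1066} - 255876 = -255876 + \sqrt{1066}$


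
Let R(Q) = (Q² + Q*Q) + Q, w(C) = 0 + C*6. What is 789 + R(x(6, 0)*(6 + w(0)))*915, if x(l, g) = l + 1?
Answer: 3267339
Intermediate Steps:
x(l, g) = 1 + l
w(C) = 6*C (w(C) = 0 + 6*C = 6*C)
R(Q) = Q + 2*Q² (R(Q) = (Q² + Q²) + Q = 2*Q² + Q = Q + 2*Q²)
789 + R(x(6, 0)*(6 + w(0)))*915 = 789 + (((1 + 6)*(6 + 6*0))*(1 + 2*((1 + 6)*(6 + 6*0))))*915 = 789 + ((7*(6 + 0))*(1 + 2*(7*(6 + 0))))*915 = 789 + ((7*6)*(1 + 2*(7*6)))*915 = 789 + (42*(1 + 2*42))*915 = 789 + (42*(1 + 84))*915 = 789 + (42*85)*915 = 789 + 3570*915 = 789 + 3266550 = 3267339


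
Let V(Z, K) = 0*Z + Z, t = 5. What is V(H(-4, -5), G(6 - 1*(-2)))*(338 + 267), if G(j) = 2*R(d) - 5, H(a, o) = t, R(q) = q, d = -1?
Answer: 3025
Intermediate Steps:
H(a, o) = 5
G(j) = -7 (G(j) = 2*(-1) - 5 = -2 - 5 = -7)
V(Z, K) = Z (V(Z, K) = 0 + Z = Z)
V(H(-4, -5), G(6 - 1*(-2)))*(338 + 267) = 5*(338 + 267) = 5*605 = 3025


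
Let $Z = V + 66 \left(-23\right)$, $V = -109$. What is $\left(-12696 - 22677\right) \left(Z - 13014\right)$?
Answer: $517896093$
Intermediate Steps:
$Z = -1627$ ($Z = -109 + 66 \left(-23\right) = -109 - 1518 = -1627$)
$\left(-12696 - 22677\right) \left(Z - 13014\right) = \left(-12696 - 22677\right) \left(-1627 - 13014\right) = \left(-35373\right) \left(-14641\right) = 517896093$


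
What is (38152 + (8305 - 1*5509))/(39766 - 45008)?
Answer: -20474/2621 ≈ -7.8115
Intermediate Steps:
(38152 + (8305 - 1*5509))/(39766 - 45008) = (38152 + (8305 - 5509))/(-5242) = (38152 + 2796)*(-1/5242) = 40948*(-1/5242) = -20474/2621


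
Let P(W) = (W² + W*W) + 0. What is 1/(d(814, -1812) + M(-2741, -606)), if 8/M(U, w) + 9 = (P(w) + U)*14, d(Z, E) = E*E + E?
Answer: 10244225/33616752152708 ≈ 3.0474e-7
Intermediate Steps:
P(W) = 2*W² (P(W) = (W² + W²) + 0 = 2*W² + 0 = 2*W²)
d(Z, E) = E + E² (d(Z, E) = E² + E = E + E²)
M(U, w) = 8/(-9 + 14*U + 28*w²) (M(U, w) = 8/(-9 + (2*w² + U)*14) = 8/(-9 + (U + 2*w²)*14) = 8/(-9 + (14*U + 28*w²)) = 8/(-9 + 14*U + 28*w²))
1/(d(814, -1812) + M(-2741, -606)) = 1/(-1812*(1 - 1812) + 8/(-9 + 14*(-2741) + 28*(-606)²)) = 1/(-1812*(-1811) + 8/(-9 - 38374 + 28*367236)) = 1/(3281532 + 8/(-9 - 38374 + 10282608)) = 1/(3281532 + 8/10244225) = 1/(33616752152708/10244225) = 10244225/33616752152708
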